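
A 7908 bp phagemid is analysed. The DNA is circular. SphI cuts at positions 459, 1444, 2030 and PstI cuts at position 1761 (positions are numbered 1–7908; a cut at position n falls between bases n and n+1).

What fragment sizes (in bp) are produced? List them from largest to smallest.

6337, 985, 317, 269 bp

Combined cut positions (sorted): 459, 1444, 1761, 2030.
Circular molecule, 4 cuts → 4 fragments:
  1444 − 459 = 985 bp
  1761 − 1444 = 317 bp
  2030 − 1761 = 269 bp
  wrap: 7908 − 2030 + 459 = 6337 bp
Sorted largest to smallest: 6337, 985, 317, 269 bp.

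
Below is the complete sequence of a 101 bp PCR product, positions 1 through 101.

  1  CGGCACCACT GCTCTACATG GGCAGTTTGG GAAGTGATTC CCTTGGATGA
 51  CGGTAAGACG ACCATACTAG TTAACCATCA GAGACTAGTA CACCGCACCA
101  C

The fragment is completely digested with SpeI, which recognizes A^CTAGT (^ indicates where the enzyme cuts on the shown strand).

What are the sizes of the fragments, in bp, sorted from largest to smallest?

SpeI sites (ACTAGT) start at positions 66, 84.
SpeI cuts after the first base of each site, so after positions 66, 84.
Linear molecule, 2 cuts → 3 fragments:
  1–66 → 66 bp
  67–84 → 18 bp
  85–101 → 17 bp
Sorted largest to smallest: 66, 18, 17 bp.

66, 18, 17 bp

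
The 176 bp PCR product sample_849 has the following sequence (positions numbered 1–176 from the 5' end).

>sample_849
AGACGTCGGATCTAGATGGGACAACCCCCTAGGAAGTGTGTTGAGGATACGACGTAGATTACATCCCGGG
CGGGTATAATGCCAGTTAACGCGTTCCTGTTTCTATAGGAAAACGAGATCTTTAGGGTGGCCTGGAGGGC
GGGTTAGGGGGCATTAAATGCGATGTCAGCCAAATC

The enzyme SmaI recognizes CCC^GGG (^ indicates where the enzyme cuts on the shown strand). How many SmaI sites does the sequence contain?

CCCGGG occurs starting at position 65.
SmaI cuts at 1 site.

1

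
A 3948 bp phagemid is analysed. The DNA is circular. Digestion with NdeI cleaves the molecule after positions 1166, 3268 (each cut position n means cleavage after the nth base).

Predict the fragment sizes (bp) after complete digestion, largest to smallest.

Circular molecule, 2 cuts → 2 fragments:
  3268 − 1166 = 2102 bp
  wrap: 3948 − 3268 + 1166 = 1846 bp
Sorted largest to smallest: 2102, 1846 bp.

2102, 1846 bp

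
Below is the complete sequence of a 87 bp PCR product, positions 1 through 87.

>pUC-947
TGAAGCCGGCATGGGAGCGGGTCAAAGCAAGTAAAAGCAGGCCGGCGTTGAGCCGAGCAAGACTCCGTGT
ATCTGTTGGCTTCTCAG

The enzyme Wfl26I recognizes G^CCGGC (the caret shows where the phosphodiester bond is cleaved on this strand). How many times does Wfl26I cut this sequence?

GCCGGC occurs starting at positions 5, 41.
Wfl26I cuts at 2 sites.

2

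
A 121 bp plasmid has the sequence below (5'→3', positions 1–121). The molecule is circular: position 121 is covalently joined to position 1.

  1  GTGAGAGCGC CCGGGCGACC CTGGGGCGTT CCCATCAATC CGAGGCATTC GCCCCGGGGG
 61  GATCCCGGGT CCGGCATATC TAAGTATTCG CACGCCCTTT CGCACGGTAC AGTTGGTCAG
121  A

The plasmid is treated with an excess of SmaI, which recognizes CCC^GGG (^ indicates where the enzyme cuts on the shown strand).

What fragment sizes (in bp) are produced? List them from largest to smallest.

67, 43, 11 bp

SmaI sites (CCCGGG) start at positions 10, 53, 64.
SmaI cuts after base 3 of each site, so after positions 12, 55, 66.
Circular molecule, 3 cuts → 3 fragments:
  13–55 → 43 bp
  56–66 → 11 bp
  67–121 then 1–12 → 55 + 12 = 67 bp
Sorted largest to smallest: 67, 43, 11 bp.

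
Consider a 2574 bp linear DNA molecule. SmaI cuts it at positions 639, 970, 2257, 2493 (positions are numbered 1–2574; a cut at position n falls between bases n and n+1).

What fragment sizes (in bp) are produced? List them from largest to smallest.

1287, 639, 331, 236, 81 bp

Linear molecule, 4 cuts → 5 fragments:
  639 − 0 = 639 bp
  970 − 639 = 331 bp
  2257 − 970 = 1287 bp
  2493 − 2257 = 236 bp
  2574 − 2493 = 81 bp
Sorted largest to smallest: 1287, 639, 331, 236, 81 bp.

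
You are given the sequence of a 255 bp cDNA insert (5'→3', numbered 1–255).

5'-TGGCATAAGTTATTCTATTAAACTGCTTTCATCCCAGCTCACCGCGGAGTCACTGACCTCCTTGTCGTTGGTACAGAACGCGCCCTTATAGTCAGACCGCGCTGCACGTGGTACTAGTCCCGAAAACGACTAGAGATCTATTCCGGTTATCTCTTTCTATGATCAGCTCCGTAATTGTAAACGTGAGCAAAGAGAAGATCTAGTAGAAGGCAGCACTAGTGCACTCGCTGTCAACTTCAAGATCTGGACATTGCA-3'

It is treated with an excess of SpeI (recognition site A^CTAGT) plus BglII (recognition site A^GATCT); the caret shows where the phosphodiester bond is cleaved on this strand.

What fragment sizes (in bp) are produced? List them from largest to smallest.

SpeI sites (ACTAGT) start at positions 113, 215.
SpeI cuts after the first base of each site, so after positions 113, 215.
BglII sites (AGATCT) start at positions 134, 196, 240.
BglII cuts after the first base of each site, so after positions 134, 196, 240.
Combined cut positions: 113, 134, 196, 215, 240.
Linear molecule, 5 cuts → 6 fragments:
  1–113 → 113 bp
  114–134 → 21 bp
  135–196 → 62 bp
  197–215 → 19 bp
  216–240 → 25 bp
  241–255 → 15 bp
Sorted largest to smallest: 113, 62, 25, 21, 19, 15 bp.

113, 62, 25, 21, 19, 15 bp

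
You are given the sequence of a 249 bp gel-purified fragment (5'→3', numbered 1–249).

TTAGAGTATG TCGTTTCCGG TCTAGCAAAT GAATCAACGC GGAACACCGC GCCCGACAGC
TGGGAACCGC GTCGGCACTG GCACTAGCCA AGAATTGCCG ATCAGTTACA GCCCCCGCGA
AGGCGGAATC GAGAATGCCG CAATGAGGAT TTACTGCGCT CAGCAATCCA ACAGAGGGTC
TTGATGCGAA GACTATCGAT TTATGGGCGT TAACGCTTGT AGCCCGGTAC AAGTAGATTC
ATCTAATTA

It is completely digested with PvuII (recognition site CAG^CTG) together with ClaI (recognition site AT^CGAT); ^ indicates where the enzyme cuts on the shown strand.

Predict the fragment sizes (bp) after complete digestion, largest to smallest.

137, 59, 53 bp

The PvuII site (CAGCTG) starts at position 57.
PvuII cuts after base 3 of each site, so after position 59.
The ClaI site (ATCGAT) starts at position 195.
ClaI cuts after base 2 of each site, so after position 196.
Combined cut positions: 59, 196.
Linear molecule, 2 cuts → 3 fragments:
  1–59 → 59 bp
  60–196 → 137 bp
  197–249 → 53 bp
Sorted largest to smallest: 137, 59, 53 bp.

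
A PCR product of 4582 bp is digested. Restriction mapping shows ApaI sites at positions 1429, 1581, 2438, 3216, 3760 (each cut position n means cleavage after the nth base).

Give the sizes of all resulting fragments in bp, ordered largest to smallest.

1429, 857, 822, 778, 544, 152 bp

Linear molecule, 5 cuts → 6 fragments:
  1429 − 0 = 1429 bp
  1581 − 1429 = 152 bp
  2438 − 1581 = 857 bp
  3216 − 2438 = 778 bp
  3760 − 3216 = 544 bp
  4582 − 3760 = 822 bp
Sorted largest to smallest: 1429, 857, 822, 778, 544, 152 bp.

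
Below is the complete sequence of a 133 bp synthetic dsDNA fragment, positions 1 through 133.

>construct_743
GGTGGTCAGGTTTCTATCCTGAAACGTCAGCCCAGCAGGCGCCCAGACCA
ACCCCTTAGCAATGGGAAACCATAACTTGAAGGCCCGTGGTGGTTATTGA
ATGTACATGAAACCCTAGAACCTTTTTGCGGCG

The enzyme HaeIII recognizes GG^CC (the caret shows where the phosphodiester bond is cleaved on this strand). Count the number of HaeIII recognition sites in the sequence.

1

GGCC occurs starting at position 82.
HaeIII cuts at 1 site.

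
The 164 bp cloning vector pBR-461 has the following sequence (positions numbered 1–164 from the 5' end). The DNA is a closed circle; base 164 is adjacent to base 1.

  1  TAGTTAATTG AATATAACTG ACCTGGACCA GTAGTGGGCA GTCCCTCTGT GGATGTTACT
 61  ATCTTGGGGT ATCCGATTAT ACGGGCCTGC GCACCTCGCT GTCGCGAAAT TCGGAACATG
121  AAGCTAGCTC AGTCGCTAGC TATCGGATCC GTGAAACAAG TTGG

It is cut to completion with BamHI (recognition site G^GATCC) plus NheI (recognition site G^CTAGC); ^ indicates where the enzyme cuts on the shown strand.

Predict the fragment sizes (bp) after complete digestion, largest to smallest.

142, 12, 10 bp

The BamHI site (GGATCC) starts at position 145.
BamHI cuts after the first base of each site, so after position 145.
NheI sites (GCTAGC) start at positions 123, 135.
NheI cuts after the first base of each site, so after positions 123, 135.
Combined cut positions: 123, 135, 145.
Circular molecule, 3 cuts → 3 fragments:
  124–135 → 12 bp
  136–145 → 10 bp
  146–164 then 1–123 → 19 + 123 = 142 bp
Sorted largest to smallest: 142, 12, 10 bp.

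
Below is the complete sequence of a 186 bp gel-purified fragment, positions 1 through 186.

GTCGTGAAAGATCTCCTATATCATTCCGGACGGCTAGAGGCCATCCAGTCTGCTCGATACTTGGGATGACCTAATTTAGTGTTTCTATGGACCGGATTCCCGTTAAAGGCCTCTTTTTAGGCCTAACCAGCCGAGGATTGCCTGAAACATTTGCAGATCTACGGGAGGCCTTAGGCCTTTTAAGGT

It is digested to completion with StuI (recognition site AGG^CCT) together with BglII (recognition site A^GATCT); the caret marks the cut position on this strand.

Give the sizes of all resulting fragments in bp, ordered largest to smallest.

100, 34, 13, 12, 11, 9, 7 bp

StuI sites (AGGCCT) start at positions 107, 119, 166, 173.
StuI cuts after base 3 of each site, so after positions 109, 121, 168, 175.
BglII sites (AGATCT) start at positions 9, 155.
BglII cuts after the first base of each site, so after positions 9, 155.
Combined cut positions: 9, 109, 121, 155, 168, 175.
Linear molecule, 6 cuts → 7 fragments:
  1–9 → 9 bp
  10–109 → 100 bp
  110–121 → 12 bp
  122–155 → 34 bp
  156–168 → 13 bp
  169–175 → 7 bp
  176–186 → 11 bp
Sorted largest to smallest: 100, 34, 13, 12, 11, 9, 7 bp.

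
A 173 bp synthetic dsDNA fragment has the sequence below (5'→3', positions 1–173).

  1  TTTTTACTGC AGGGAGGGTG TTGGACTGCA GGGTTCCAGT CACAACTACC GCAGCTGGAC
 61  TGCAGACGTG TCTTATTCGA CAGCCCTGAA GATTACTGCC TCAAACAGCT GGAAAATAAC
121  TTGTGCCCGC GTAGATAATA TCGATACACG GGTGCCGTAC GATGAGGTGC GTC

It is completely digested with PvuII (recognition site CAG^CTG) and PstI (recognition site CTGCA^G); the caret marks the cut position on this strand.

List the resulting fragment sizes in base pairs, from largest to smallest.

65, 44, 24, 19, 11, 10 bp

PvuII sites (CAGCTG) start at positions 52, 106.
PvuII cuts after base 3 of each site, so after positions 54, 108.
PstI sites (CTGCAG) start at positions 7, 26, 60.
PstI cuts after base 5 of each site (before the last base), so after positions 11, 30, 64.
Combined cut positions: 11, 30, 54, 64, 108.
Linear molecule, 5 cuts → 6 fragments:
  1–11 → 11 bp
  12–30 → 19 bp
  31–54 → 24 bp
  55–64 → 10 bp
  65–108 → 44 bp
  109–173 → 65 bp
Sorted largest to smallest: 65, 44, 24, 19, 11, 10 bp.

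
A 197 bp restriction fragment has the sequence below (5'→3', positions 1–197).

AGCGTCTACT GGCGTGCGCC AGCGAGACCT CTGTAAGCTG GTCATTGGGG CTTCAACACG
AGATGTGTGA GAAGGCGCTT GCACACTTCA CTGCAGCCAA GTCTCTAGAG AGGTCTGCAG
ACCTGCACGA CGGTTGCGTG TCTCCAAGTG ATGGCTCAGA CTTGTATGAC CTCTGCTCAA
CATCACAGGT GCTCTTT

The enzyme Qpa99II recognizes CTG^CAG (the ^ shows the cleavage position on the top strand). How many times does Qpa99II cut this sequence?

2

CTGCAG occurs starting at positions 91, 115.
Qpa99II cuts at 2 sites.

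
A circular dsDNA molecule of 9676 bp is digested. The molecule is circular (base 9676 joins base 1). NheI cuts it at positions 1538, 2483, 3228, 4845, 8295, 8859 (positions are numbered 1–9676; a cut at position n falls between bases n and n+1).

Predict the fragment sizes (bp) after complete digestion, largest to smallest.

Circular molecule, 6 cuts → 6 fragments:
  2483 − 1538 = 945 bp
  3228 − 2483 = 745 bp
  4845 − 3228 = 1617 bp
  8295 − 4845 = 3450 bp
  8859 − 8295 = 564 bp
  wrap: 9676 − 8859 + 1538 = 2355 bp
Sorted largest to smallest: 3450, 2355, 1617, 945, 745, 564 bp.

3450, 2355, 1617, 945, 745, 564 bp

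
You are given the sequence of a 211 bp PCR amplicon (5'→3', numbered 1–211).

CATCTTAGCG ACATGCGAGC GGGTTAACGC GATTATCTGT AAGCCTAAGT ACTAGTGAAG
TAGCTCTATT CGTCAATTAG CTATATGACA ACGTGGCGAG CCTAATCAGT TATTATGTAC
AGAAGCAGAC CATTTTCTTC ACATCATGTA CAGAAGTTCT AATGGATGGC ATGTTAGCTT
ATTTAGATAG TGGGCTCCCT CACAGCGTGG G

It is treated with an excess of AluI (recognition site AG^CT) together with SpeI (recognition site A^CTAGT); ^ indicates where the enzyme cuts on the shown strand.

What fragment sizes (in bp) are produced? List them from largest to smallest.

97, 51, 34, 17, 12 bp

AluI sites (AGCT) start at positions 62, 79, 176.
AluI cuts after base 2 of each site, so after positions 63, 80, 177.
The SpeI site (ACTAGT) starts at position 51.
SpeI cuts after the first base of each site, so after position 51.
Combined cut positions: 51, 63, 80, 177.
Linear molecule, 4 cuts → 5 fragments:
  1–51 → 51 bp
  52–63 → 12 bp
  64–80 → 17 bp
  81–177 → 97 bp
  178–211 → 34 bp
Sorted largest to smallest: 97, 51, 34, 17, 12 bp.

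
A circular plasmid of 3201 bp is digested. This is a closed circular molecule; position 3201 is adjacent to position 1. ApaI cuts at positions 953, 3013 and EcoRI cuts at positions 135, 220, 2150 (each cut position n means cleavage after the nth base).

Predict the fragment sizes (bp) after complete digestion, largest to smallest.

Combined cut positions (sorted): 135, 220, 953, 2150, 3013.
Circular molecule, 5 cuts → 5 fragments:
  220 − 135 = 85 bp
  953 − 220 = 733 bp
  2150 − 953 = 1197 bp
  3013 − 2150 = 863 bp
  wrap: 3201 − 3013 + 135 = 323 bp
Sorted largest to smallest: 1197, 863, 733, 323, 85 bp.

1197, 863, 733, 323, 85 bp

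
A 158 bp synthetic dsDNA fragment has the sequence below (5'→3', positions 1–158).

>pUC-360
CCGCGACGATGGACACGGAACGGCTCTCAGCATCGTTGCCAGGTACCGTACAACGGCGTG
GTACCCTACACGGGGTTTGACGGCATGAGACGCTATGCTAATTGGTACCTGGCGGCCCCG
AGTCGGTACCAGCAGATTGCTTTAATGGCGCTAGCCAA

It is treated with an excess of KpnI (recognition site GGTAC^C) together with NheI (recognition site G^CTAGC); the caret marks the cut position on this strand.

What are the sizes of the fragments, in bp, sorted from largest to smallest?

46, 44, 21, 21, 18, 8 bp

KpnI sites (GGTACC) start at positions 42, 60, 104, 125.
KpnI cuts after base 5 of each site (before the last base), so after positions 46, 64, 108, 129.
The NheI site (GCTAGC) starts at position 150.
NheI cuts after the first base of each site, so after position 150.
Combined cut positions: 46, 64, 108, 129, 150.
Linear molecule, 5 cuts → 6 fragments:
  1–46 → 46 bp
  47–64 → 18 bp
  65–108 → 44 bp
  109–129 → 21 bp
  130–150 → 21 bp
  151–158 → 8 bp
Sorted largest to smallest: 46, 44, 21, 21, 18, 8 bp.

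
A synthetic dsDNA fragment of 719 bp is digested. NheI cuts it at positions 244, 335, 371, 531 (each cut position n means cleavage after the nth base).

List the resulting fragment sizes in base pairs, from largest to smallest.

Linear molecule, 4 cuts → 5 fragments:
  244 − 0 = 244 bp
  335 − 244 = 91 bp
  371 − 335 = 36 bp
  531 − 371 = 160 bp
  719 − 531 = 188 bp
Sorted largest to smallest: 244, 188, 160, 91, 36 bp.

244, 188, 160, 91, 36 bp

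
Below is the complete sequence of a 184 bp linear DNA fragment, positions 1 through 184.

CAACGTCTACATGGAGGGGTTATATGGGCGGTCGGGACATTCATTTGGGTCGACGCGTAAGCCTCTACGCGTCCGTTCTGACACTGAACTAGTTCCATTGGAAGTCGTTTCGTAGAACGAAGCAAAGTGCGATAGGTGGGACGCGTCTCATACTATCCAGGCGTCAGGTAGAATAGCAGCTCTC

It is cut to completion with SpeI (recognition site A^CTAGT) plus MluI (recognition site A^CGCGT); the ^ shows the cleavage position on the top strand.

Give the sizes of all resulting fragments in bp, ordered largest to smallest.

53, 53, 43, 21, 14 bp

The SpeI site (ACTAGT) starts at position 88.
SpeI cuts after the first base of each site, so after position 88.
MluI sites (ACGCGT) start at positions 53, 67, 141.
MluI cuts after the first base of each site, so after positions 53, 67, 141.
Combined cut positions: 53, 67, 88, 141.
Linear molecule, 4 cuts → 5 fragments:
  1–53 → 53 bp
  54–67 → 14 bp
  68–88 → 21 bp
  89–141 → 53 bp
  142–184 → 43 bp
Sorted largest to smallest: 53, 53, 43, 21, 14 bp.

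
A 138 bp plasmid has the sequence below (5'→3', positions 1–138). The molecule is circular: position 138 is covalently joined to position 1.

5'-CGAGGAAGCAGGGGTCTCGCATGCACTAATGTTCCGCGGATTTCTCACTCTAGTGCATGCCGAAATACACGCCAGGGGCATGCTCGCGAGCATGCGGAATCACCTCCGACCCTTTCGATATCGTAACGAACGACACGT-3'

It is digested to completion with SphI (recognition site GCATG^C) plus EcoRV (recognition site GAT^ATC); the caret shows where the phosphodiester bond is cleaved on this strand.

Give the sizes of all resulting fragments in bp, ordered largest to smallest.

42, 36, 25, 23, 12 bp

SphI sites (GCATGC) start at positions 19, 55, 78, 90.
SphI cuts after base 5 of each site (before the last base), so after positions 23, 59, 82, 94.
The EcoRV site (GATATC) starts at position 117.
EcoRV cuts after base 3 of each site, so after position 119.
Combined cut positions: 23, 59, 82, 94, 119.
Circular molecule, 5 cuts → 5 fragments:
  24–59 → 36 bp
  60–82 → 23 bp
  83–94 → 12 bp
  95–119 → 25 bp
  120–138 then 1–23 → 19 + 23 = 42 bp
Sorted largest to smallest: 42, 36, 25, 23, 12 bp.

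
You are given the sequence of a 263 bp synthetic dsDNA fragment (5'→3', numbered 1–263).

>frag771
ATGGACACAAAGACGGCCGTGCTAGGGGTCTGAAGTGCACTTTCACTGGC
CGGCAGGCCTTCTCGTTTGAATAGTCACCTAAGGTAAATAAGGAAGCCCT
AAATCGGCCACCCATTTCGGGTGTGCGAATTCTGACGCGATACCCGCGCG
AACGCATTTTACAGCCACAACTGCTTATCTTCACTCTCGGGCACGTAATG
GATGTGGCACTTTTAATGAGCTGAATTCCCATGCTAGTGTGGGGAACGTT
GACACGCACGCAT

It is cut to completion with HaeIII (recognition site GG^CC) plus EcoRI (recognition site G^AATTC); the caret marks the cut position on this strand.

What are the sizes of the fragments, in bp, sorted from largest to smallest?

96, 50, 40, 33, 20, 16, 8 bp

HaeIII sites (GGCC) start at positions 15, 48, 56, 106.
HaeIII cuts after base 2 of each site, so after positions 16, 49, 57, 107.
EcoRI sites (GAATTC) start at positions 127, 223.
EcoRI cuts after the first base of each site, so after positions 127, 223.
Combined cut positions: 16, 49, 57, 107, 127, 223.
Linear molecule, 6 cuts → 7 fragments:
  1–16 → 16 bp
  17–49 → 33 bp
  50–57 → 8 bp
  58–107 → 50 bp
  108–127 → 20 bp
  128–223 → 96 bp
  224–263 → 40 bp
Sorted largest to smallest: 96, 50, 40, 33, 20, 16, 8 bp.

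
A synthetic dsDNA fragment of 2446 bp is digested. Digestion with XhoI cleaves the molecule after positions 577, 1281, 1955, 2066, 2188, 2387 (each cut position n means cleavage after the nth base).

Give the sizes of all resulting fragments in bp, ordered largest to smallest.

Linear molecule, 6 cuts → 7 fragments:
  577 − 0 = 577 bp
  1281 − 577 = 704 bp
  1955 − 1281 = 674 bp
  2066 − 1955 = 111 bp
  2188 − 2066 = 122 bp
  2387 − 2188 = 199 bp
  2446 − 2387 = 59 bp
Sorted largest to smallest: 704, 674, 577, 199, 122, 111, 59 bp.

704, 674, 577, 199, 122, 111, 59 bp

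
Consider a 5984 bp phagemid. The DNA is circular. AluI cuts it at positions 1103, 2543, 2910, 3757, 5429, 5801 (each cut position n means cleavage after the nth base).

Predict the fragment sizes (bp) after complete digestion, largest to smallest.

1672, 1440, 1286, 847, 372, 367 bp

Circular molecule, 6 cuts → 6 fragments:
  2543 − 1103 = 1440 bp
  2910 − 2543 = 367 bp
  3757 − 2910 = 847 bp
  5429 − 3757 = 1672 bp
  5801 − 5429 = 372 bp
  wrap: 5984 − 5801 + 1103 = 1286 bp
Sorted largest to smallest: 1672, 1440, 1286, 847, 372, 367 bp.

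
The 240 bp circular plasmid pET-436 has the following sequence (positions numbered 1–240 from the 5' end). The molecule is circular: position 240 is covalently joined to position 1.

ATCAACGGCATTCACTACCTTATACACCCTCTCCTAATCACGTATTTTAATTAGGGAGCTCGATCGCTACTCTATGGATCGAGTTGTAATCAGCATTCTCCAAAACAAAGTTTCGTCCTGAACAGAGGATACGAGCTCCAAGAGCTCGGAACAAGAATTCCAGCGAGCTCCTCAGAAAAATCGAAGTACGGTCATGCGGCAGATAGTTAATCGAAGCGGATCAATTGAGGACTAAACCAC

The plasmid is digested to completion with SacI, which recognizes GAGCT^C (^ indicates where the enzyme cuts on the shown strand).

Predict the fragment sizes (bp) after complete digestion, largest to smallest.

131, 77, 23, 9 bp

SacI sites (GAGCTC) start at positions 56, 133, 142, 165.
SacI cuts after base 5 of each site (before the last base), so after positions 60, 137, 146, 169.
Circular molecule, 4 cuts → 4 fragments:
  61–137 → 77 bp
  138–146 → 9 bp
  147–169 → 23 bp
  170–240 then 1–60 → 71 + 60 = 131 bp
Sorted largest to smallest: 131, 77, 23, 9 bp.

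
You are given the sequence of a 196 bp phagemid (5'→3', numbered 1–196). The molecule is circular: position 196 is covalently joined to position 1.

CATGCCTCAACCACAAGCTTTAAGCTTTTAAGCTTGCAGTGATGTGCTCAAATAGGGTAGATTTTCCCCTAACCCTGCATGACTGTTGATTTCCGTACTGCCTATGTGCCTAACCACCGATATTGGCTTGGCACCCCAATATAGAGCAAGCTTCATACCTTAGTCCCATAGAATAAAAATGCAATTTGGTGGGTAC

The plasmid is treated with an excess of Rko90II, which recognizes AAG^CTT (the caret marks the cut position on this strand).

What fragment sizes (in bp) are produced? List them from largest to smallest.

Rko90II sites (AAGCTT) start at positions 15, 22, 30, 148.
Rko90II cuts after base 3 of each site, so after positions 17, 24, 32, 150.
Circular molecule, 4 cuts → 4 fragments:
  18–24 → 7 bp
  25–32 → 8 bp
  33–150 → 118 bp
  151–196 then 1–17 → 46 + 17 = 63 bp
Sorted largest to smallest: 118, 63, 8, 7 bp.

118, 63, 8, 7 bp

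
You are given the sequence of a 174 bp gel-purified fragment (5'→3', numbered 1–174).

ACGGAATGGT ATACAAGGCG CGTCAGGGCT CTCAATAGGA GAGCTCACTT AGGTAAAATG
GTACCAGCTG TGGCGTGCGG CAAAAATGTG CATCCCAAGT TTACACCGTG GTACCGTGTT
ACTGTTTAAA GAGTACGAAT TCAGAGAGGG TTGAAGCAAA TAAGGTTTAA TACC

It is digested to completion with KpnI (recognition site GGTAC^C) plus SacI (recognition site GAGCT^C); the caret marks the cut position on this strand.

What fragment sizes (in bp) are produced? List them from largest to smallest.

KpnI sites (GGTACC) start at positions 60, 110.
KpnI cuts after base 5 of each site (before the last base), so after positions 64, 114.
The SacI site (GAGCTC) starts at position 41.
SacI cuts after base 5 of each site (before the last base), so after position 45.
Combined cut positions: 45, 64, 114.
Linear molecule, 3 cuts → 4 fragments:
  1–45 → 45 bp
  46–64 → 19 bp
  65–114 → 50 bp
  115–174 → 60 bp
Sorted largest to smallest: 60, 50, 45, 19 bp.

60, 50, 45, 19 bp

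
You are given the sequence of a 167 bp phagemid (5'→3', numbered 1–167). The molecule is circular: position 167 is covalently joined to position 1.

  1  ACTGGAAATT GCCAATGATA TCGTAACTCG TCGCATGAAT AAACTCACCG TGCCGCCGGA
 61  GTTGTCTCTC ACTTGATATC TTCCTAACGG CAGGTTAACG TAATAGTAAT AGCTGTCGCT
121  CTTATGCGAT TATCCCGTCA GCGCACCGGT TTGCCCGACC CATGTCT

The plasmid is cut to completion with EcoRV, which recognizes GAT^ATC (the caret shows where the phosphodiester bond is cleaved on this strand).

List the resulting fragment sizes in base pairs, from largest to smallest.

109, 58 bp

EcoRV sites (GATATC) start at positions 17, 75.
EcoRV cuts after base 3 of each site, so after positions 19, 77.
Circular molecule, 2 cuts → 2 fragments:
  20–77 → 58 bp
  78–167 then 1–19 → 90 + 19 = 109 bp
Sorted largest to smallest: 109, 58 bp.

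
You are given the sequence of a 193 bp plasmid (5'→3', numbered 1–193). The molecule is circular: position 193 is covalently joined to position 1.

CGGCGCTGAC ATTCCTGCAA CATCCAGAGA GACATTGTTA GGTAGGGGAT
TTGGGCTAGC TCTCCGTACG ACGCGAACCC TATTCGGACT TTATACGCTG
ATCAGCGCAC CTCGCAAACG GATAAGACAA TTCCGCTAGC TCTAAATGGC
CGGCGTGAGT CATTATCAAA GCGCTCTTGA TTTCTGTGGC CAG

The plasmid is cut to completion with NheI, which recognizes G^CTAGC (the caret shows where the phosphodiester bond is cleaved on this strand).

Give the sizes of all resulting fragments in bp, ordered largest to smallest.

NheI sites (GCTAGC) start at positions 55, 135.
NheI cuts after the first base of each site, so after positions 55, 135.
Circular molecule, 2 cuts → 2 fragments:
  56–135 → 80 bp
  136–193 then 1–55 → 58 + 55 = 113 bp
Sorted largest to smallest: 113, 80 bp.

113, 80 bp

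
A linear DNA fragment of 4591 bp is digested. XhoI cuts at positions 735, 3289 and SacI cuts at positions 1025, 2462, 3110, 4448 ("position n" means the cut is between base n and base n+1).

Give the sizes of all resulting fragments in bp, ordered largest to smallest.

1437, 1159, 735, 648, 290, 179, 143 bp

Combined cut positions (sorted): 735, 1025, 2462, 3110, 3289, 4448.
Linear molecule, 6 cuts → 7 fragments:
  735 − 0 = 735 bp
  1025 − 735 = 290 bp
  2462 − 1025 = 1437 bp
  3110 − 2462 = 648 bp
  3289 − 3110 = 179 bp
  4448 − 3289 = 1159 bp
  4591 − 4448 = 143 bp
Sorted largest to smallest: 1437, 1159, 735, 648, 290, 179, 143 bp.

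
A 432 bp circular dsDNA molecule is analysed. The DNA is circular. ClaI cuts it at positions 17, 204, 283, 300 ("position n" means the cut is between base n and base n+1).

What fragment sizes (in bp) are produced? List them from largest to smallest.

187, 149, 79, 17 bp

Circular molecule, 4 cuts → 4 fragments:
  204 − 17 = 187 bp
  283 − 204 = 79 bp
  300 − 283 = 17 bp
  wrap: 432 − 300 + 17 = 149 bp
Sorted largest to smallest: 187, 149, 79, 17 bp.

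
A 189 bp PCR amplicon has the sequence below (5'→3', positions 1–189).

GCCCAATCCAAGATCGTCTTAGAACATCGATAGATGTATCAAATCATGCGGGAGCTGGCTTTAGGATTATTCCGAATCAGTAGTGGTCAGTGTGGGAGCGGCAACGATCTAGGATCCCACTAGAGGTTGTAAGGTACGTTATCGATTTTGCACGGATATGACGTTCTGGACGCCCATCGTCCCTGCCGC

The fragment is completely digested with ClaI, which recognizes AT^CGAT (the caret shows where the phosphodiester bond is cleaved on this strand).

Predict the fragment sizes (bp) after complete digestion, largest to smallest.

ClaI sites (ATCGAT) start at positions 26, 141.
ClaI cuts after base 2 of each site, so after positions 27, 142.
Linear molecule, 2 cuts → 3 fragments:
  1–27 → 27 bp
  28–142 → 115 bp
  143–189 → 47 bp
Sorted largest to smallest: 115, 47, 27 bp.

115, 47, 27 bp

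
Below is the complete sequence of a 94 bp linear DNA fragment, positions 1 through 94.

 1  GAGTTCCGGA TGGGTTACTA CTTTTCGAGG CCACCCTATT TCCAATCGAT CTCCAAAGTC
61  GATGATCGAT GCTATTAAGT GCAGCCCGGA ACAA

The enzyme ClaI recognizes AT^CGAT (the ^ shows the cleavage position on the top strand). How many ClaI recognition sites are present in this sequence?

ATCGAT occurs starting at positions 45, 65.
ClaI cuts at 2 sites.

2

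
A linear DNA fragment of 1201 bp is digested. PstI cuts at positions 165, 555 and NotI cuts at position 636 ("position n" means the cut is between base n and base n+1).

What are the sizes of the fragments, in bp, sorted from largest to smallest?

Combined cut positions (sorted): 165, 555, 636.
Linear molecule, 3 cuts → 4 fragments:
  165 − 0 = 165 bp
  555 − 165 = 390 bp
  636 − 555 = 81 bp
  1201 − 636 = 565 bp
Sorted largest to smallest: 565, 390, 165, 81 bp.

565, 390, 165, 81 bp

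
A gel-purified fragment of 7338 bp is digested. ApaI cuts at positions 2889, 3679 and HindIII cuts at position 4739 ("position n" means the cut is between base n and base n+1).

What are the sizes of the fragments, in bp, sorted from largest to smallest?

Combined cut positions (sorted): 2889, 3679, 4739.
Linear molecule, 3 cuts → 4 fragments:
  2889 − 0 = 2889 bp
  3679 − 2889 = 790 bp
  4739 − 3679 = 1060 bp
  7338 − 4739 = 2599 bp
Sorted largest to smallest: 2889, 2599, 1060, 790 bp.

2889, 2599, 1060, 790 bp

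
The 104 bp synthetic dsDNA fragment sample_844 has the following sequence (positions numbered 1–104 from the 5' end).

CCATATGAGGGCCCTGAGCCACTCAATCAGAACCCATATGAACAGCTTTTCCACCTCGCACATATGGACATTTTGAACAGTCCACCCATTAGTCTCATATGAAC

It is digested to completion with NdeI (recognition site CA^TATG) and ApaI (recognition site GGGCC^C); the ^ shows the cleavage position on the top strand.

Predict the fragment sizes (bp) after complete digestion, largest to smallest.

NdeI sites (CATATG) start at positions 2, 35, 61, 96.
NdeI cuts after base 2 of each site, so after positions 3, 36, 62, 97.
The ApaI site (GGGCCC) starts at position 9.
ApaI cuts after base 5 of each site (before the last base), so after position 13.
Combined cut positions: 3, 13, 36, 62, 97.
Linear molecule, 5 cuts → 6 fragments:
  1–3 → 3 bp
  4–13 → 10 bp
  14–36 → 23 bp
  37–62 → 26 bp
  63–97 → 35 bp
  98–104 → 7 bp
Sorted largest to smallest: 35, 26, 23, 10, 7, 3 bp.

35, 26, 23, 10, 7, 3 bp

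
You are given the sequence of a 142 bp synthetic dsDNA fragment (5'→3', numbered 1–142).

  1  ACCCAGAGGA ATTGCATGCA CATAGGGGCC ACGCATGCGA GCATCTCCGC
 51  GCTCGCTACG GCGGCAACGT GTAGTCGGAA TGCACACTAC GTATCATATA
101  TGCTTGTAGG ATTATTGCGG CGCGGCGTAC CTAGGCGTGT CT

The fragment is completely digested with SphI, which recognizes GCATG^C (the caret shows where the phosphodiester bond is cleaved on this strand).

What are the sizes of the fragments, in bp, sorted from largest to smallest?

SphI sites (GCATGC) start at positions 14, 33.
SphI cuts after base 5 of each site (before the last base), so after positions 18, 37.
Linear molecule, 2 cuts → 3 fragments:
  1–18 → 18 bp
  19–37 → 19 bp
  38–142 → 105 bp
Sorted largest to smallest: 105, 19, 18 bp.

105, 19, 18 bp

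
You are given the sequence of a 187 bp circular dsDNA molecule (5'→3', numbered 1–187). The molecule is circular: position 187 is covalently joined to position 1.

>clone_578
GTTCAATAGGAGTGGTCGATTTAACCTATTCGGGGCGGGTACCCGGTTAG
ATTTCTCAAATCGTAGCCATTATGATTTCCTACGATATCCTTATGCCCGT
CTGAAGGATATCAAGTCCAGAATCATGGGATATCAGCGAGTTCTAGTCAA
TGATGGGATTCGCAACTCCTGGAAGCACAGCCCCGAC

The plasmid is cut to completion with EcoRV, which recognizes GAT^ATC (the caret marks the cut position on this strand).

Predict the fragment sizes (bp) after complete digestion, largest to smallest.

EcoRV sites (GATATC) start at positions 84, 107, 129.
EcoRV cuts after base 3 of each site, so after positions 86, 109, 131.
Circular molecule, 3 cuts → 3 fragments:
  87–109 → 23 bp
  110–131 → 22 bp
  132–187 then 1–86 → 56 + 86 = 142 bp
Sorted largest to smallest: 142, 23, 22 bp.

142, 23, 22 bp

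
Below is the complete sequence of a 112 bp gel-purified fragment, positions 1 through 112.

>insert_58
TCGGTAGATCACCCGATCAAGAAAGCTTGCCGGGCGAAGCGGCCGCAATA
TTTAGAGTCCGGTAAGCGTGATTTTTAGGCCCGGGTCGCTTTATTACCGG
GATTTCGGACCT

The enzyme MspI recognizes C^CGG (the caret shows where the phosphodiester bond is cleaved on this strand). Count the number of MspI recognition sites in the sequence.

CCGG occurs starting at positions 30, 59, 81, 97.
MspI cuts at 4 sites.

4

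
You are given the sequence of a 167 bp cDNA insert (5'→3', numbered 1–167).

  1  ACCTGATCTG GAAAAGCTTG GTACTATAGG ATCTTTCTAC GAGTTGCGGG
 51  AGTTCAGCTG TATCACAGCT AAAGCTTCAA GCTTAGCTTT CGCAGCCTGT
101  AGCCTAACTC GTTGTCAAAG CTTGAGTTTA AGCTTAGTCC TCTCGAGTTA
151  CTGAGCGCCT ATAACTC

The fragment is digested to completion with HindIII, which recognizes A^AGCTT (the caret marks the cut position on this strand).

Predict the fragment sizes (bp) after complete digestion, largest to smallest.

58, 39, 37, 14, 12, 7 bp

HindIII sites (AAGCTT) start at positions 14, 72, 79, 118, 130.
HindIII cuts after the first base of each site, so after positions 14, 72, 79, 118, 130.
Linear molecule, 5 cuts → 6 fragments:
  1–14 → 14 bp
  15–72 → 58 bp
  73–79 → 7 bp
  80–118 → 39 bp
  119–130 → 12 bp
  131–167 → 37 bp
Sorted largest to smallest: 58, 39, 37, 14, 12, 7 bp.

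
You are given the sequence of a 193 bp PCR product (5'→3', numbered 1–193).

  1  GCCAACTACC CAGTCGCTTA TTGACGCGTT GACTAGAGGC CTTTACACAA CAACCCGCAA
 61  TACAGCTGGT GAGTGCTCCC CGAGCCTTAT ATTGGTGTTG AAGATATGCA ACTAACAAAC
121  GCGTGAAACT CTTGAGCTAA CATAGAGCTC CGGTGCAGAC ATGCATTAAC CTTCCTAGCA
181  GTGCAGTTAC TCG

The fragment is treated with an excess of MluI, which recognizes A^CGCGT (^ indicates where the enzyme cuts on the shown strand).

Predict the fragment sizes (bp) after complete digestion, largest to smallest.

95, 74, 24 bp

MluI sites (ACGCGT) start at positions 24, 119.
MluI cuts after the first base of each site, so after positions 24, 119.
Linear molecule, 2 cuts → 3 fragments:
  1–24 → 24 bp
  25–119 → 95 bp
  120–193 → 74 bp
Sorted largest to smallest: 95, 74, 24 bp.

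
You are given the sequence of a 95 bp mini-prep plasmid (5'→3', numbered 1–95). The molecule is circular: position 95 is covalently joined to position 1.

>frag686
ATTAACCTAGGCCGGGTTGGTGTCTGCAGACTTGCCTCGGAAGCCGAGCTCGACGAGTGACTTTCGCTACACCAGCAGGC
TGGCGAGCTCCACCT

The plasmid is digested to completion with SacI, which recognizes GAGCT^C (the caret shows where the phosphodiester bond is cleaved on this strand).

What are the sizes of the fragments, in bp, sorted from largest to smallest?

56, 39 bp

SacI sites (GAGCTC) start at positions 46, 85.
SacI cuts after base 5 of each site (before the last base), so after positions 50, 89.
Circular molecule, 2 cuts → 2 fragments:
  51–89 → 39 bp
  90–95 then 1–50 → 6 + 50 = 56 bp
Sorted largest to smallest: 56, 39 bp.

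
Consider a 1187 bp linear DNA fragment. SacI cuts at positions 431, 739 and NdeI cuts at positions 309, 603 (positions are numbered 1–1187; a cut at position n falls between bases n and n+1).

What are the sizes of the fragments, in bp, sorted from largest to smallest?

Combined cut positions (sorted): 309, 431, 603, 739.
Linear molecule, 4 cuts → 5 fragments:
  309 − 0 = 309 bp
  431 − 309 = 122 bp
  603 − 431 = 172 bp
  739 − 603 = 136 bp
  1187 − 739 = 448 bp
Sorted largest to smallest: 448, 309, 172, 136, 122 bp.

448, 309, 172, 136, 122 bp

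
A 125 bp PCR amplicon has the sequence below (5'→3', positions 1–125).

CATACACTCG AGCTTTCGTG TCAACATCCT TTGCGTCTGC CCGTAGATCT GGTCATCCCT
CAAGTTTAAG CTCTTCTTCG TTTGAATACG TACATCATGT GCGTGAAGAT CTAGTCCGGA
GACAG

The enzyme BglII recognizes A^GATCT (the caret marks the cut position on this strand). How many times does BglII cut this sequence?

2

AGATCT occurs starting at positions 45, 107.
BglII cuts at 2 sites.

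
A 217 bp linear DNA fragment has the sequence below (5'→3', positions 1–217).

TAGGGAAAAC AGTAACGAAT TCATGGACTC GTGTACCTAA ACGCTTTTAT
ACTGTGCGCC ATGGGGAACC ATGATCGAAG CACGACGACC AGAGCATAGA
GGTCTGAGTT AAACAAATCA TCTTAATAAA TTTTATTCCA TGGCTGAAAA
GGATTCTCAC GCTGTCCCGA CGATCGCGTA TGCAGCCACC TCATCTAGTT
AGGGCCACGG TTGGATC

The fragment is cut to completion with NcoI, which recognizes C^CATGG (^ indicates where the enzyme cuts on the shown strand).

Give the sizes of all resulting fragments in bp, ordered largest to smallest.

NcoI sites (CCATGG) start at positions 59, 138.
NcoI cuts after the first base of each site, so after positions 59, 138.
Linear molecule, 2 cuts → 3 fragments:
  1–59 → 59 bp
  60–138 → 79 bp
  139–217 → 79 bp
Sorted largest to smallest: 79, 79, 59 bp.

79, 79, 59 bp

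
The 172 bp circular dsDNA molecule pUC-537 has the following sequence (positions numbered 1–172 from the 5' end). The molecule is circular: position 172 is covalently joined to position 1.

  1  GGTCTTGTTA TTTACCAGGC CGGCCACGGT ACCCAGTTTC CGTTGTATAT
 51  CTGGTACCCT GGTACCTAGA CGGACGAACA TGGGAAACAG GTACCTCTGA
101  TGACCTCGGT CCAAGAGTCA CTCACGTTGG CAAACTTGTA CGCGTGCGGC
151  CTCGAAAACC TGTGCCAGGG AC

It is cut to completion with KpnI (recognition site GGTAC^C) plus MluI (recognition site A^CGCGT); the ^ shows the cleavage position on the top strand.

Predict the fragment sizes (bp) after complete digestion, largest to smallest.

64, 46, 29, 25, 8 bp

KpnI sites (GGTACC) start at positions 28, 53, 61, 90.
KpnI cuts after base 5 of each site (before the last base), so after positions 32, 57, 65, 94.
The MluI site (ACGCGT) starts at position 140.
MluI cuts after the first base of each site, so after position 140.
Combined cut positions: 32, 57, 65, 94, 140.
Circular molecule, 5 cuts → 5 fragments:
  33–57 → 25 bp
  58–65 → 8 bp
  66–94 → 29 bp
  95–140 → 46 bp
  141–172 then 1–32 → 32 + 32 = 64 bp
Sorted largest to smallest: 64, 46, 29, 25, 8 bp.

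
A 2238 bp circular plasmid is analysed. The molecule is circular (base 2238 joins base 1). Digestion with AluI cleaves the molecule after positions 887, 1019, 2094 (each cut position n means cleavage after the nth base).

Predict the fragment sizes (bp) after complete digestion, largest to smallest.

1075, 1031, 132 bp

Circular molecule, 3 cuts → 3 fragments:
  1019 − 887 = 132 bp
  2094 − 1019 = 1075 bp
  wrap: 2238 − 2094 + 887 = 1031 bp
Sorted largest to smallest: 1075, 1031, 132 bp.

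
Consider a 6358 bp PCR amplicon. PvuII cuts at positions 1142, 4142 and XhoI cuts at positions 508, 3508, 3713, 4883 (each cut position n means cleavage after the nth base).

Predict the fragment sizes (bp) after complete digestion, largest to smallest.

2366, 1475, 741, 634, 508, 429, 205 bp

Combined cut positions (sorted): 508, 1142, 3508, 3713, 4142, 4883.
Linear molecule, 6 cuts → 7 fragments:
  508 − 0 = 508 bp
  1142 − 508 = 634 bp
  3508 − 1142 = 2366 bp
  3713 − 3508 = 205 bp
  4142 − 3713 = 429 bp
  4883 − 4142 = 741 bp
  6358 − 4883 = 1475 bp
Sorted largest to smallest: 2366, 1475, 741, 634, 508, 429, 205 bp.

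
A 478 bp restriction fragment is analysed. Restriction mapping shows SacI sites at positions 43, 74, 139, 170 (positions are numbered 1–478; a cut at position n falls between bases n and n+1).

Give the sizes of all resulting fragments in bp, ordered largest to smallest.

308, 65, 43, 31, 31 bp

Linear molecule, 4 cuts → 5 fragments:
  43 − 0 = 43 bp
  74 − 43 = 31 bp
  139 − 74 = 65 bp
  170 − 139 = 31 bp
  478 − 170 = 308 bp
Sorted largest to smallest: 308, 65, 43, 31, 31 bp.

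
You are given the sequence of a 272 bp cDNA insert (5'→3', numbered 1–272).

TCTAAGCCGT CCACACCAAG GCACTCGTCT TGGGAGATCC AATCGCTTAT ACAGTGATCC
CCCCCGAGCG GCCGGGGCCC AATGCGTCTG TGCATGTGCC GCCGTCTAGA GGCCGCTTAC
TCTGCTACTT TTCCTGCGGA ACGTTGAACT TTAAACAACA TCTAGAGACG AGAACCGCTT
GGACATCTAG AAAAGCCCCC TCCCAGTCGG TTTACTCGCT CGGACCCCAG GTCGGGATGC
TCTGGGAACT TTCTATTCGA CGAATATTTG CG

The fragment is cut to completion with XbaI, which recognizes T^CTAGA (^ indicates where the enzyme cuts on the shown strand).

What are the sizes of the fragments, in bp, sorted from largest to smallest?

XbaI sites (TCTAGA) start at positions 105, 161, 186.
XbaI cuts after the first base of each site, so after positions 105, 161, 186.
Linear molecule, 3 cuts → 4 fragments:
  1–105 → 105 bp
  106–161 → 56 bp
  162–186 → 25 bp
  187–272 → 86 bp
Sorted largest to smallest: 105, 86, 56, 25 bp.

105, 86, 56, 25 bp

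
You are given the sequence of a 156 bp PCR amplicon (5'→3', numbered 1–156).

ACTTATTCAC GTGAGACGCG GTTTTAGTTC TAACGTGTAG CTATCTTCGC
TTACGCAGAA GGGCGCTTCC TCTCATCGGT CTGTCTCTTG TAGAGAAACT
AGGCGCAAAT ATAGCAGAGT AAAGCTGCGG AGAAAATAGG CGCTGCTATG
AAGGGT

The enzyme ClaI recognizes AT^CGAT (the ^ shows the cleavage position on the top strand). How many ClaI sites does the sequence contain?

No occurrence of ATCGAT is present in the sequence.
ClaI does not cut: 0 sites.

0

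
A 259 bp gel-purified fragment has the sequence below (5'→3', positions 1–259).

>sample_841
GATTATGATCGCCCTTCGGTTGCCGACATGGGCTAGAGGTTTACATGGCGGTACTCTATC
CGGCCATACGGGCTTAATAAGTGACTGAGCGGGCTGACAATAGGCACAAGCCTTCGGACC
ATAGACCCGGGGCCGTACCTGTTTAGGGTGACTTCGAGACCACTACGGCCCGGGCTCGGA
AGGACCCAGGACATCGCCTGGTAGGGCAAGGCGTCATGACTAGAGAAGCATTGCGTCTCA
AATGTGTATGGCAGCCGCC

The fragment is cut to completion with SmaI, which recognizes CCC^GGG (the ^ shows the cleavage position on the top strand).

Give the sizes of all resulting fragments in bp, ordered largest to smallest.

SmaI sites (CCCGGG) start at positions 126, 169.
SmaI cuts after base 3 of each site, so after positions 128, 171.
Linear molecule, 2 cuts → 3 fragments:
  1–128 → 128 bp
  129–171 → 43 bp
  172–259 → 88 bp
Sorted largest to smallest: 128, 88, 43 bp.

128, 88, 43 bp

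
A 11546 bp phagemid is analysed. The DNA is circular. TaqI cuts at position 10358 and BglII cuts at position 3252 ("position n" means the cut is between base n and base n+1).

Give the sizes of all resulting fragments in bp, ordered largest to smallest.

Combined cut positions (sorted): 3252, 10358.
Circular molecule, 2 cuts → 2 fragments:
  10358 − 3252 = 7106 bp
  wrap: 11546 − 10358 + 3252 = 4440 bp
Sorted largest to smallest: 7106, 4440 bp.

7106, 4440 bp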